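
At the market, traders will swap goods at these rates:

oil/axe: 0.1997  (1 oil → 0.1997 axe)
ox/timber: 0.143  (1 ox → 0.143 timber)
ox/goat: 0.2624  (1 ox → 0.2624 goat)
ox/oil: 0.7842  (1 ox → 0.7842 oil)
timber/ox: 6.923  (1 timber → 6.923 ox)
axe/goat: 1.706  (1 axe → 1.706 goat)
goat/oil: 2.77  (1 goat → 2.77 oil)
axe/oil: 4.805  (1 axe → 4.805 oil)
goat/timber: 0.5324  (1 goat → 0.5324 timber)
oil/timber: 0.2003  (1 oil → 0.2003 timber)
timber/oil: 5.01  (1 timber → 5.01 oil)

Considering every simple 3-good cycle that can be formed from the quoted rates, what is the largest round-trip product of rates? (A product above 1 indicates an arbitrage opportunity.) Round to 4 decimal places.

1.0874

timber→ox→oil→timber: 6.923 × 0.7842 × 0.2003 = 1.08743
timber→ox→goat→timber: 6.923 × 0.2624 × 0.5324 = 0.96716
axe→goat→oil→axe: 1.706 × 2.77 × 0.1997 = 0.94371
Maximum is timber→ox→oil→timber at 1.0874; arbitrage exists.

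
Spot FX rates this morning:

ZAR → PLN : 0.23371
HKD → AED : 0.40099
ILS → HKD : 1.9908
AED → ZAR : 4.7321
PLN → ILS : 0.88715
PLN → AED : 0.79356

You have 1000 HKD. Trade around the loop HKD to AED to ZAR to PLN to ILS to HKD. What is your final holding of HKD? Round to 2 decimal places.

783.23

1000 HKD × 0.40099 = 400.99 AED
400.99 AED × 4.7321 = 1897.524779 ZAR
1897.524779 ZAR × 0.23371 = 443.47051610009 PLN
443.47051610009 PLN × 0.88715 = 393.4248683581948435 ILS
393.4248683581948435 ILS × 1.9908 = 783.2302279274942944398 HKD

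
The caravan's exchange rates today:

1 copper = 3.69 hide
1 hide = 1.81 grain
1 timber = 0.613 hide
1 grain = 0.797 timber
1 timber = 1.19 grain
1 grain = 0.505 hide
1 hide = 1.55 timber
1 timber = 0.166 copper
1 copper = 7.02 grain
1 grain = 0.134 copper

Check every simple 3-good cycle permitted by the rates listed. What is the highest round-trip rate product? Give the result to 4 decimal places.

0.9494

timber→copper→hide→timber: 0.166 × 3.69 × 1.55 = 0.94944
timber→grain→hide→timber: 1.19 × 0.505 × 1.55 = 0.93147
timber→copper→grain→timber: 0.166 × 7.02 × 0.797 = 0.92876
grain→copper→hide→grain: 0.134 × 3.69 × 1.81 = 0.89497
timber→hide→grain→timber: 0.613 × 1.81 × 0.797 = 0.88430
Maximum is timber→copper→hide→timber at 0.9494; no arbitrage — every cycle loses value.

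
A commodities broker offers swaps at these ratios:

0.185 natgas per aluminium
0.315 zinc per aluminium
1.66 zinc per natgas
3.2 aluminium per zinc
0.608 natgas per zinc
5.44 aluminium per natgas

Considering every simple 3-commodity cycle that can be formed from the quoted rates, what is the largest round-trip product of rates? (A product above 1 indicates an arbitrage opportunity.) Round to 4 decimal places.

1.0419

aluminium→zinc→natgas→aluminium: 0.315 × 0.608 × 5.44 = 1.04187
aluminium→natgas→zinc→aluminium: 0.185 × 1.66 × 3.2 = 0.98272
Maximum is aluminium→zinc→natgas→aluminium at 1.0419; arbitrage exists.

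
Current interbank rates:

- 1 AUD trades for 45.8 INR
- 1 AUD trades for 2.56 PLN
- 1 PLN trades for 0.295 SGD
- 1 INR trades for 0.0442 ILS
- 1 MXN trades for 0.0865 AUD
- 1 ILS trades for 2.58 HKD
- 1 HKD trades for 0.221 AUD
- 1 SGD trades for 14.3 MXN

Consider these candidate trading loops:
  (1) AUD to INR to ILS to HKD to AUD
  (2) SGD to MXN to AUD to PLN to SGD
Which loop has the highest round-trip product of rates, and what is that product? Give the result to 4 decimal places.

1.1542

(1) 45.8 × 0.0442 × 2.58 × 0.221 = 1.15425
(2) 14.3 × 0.0865 × 2.56 × 0.295 = 0.93414
Highest is cycle (1) at 1.1542 (>1, arbitrage).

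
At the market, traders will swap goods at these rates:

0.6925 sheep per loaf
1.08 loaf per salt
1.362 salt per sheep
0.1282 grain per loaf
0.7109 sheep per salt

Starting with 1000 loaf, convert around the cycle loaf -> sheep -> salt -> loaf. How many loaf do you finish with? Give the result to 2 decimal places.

1000 loaf × 0.6925 = 692.5 sheep
692.5 sheep × 1.362 = 943.185 salt
943.185 salt × 1.08 = 1018.6398 loaf

1018.64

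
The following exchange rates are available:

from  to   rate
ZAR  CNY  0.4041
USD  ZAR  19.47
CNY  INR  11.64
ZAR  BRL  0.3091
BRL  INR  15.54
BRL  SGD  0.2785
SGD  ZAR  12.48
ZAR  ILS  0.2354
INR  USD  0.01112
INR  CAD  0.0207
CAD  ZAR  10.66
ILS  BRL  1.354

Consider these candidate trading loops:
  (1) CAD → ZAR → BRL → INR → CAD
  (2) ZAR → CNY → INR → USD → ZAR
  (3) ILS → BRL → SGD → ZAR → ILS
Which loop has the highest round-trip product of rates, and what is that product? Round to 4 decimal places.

(1) 10.66 × 0.3091 × 15.54 × 0.0207 = 1.05993
(2) 0.4041 × 11.64 × 0.01112 × 19.47 = 1.01839
(3) 1.354 × 0.2785 × 12.48 × 0.2354 = 1.10781
Highest is cycle (3) at 1.1078 (>1, arbitrage).

1.1078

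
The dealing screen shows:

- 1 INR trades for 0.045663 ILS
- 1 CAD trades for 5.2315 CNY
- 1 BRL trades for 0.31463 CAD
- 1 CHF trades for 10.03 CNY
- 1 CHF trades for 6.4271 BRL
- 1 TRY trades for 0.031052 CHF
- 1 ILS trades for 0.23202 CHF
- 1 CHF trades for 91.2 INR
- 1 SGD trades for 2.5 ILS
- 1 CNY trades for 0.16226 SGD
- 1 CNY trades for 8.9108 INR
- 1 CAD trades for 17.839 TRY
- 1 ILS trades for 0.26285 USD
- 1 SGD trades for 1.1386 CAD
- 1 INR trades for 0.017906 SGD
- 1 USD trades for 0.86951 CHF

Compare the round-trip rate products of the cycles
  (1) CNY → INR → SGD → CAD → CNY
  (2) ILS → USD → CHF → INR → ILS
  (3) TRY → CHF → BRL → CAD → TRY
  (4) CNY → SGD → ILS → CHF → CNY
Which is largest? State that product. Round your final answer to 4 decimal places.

(1) 8.9108 × 0.017906 × 1.1386 × 5.2315 = 0.95041
(2) 0.26285 × 0.86951 × 91.2 × 0.045663 = 0.95179
(3) 0.031052 × 6.4271 × 0.31463 × 17.839 = 1.12015
(4) 0.16226 × 2.5 × 0.23202 × 10.03 = 0.94401
Highest is cycle (3) at 1.1201 (>1, arbitrage).

1.1201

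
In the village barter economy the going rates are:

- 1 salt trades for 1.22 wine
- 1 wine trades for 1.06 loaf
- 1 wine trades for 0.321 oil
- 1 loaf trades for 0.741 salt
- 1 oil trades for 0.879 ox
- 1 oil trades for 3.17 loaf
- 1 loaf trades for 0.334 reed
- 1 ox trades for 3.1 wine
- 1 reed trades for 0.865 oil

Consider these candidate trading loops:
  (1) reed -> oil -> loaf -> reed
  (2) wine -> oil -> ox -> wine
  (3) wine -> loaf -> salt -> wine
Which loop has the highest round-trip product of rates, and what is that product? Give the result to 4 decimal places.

(1) 0.865 × 3.17 × 0.334 = 0.91584
(2) 0.321 × 0.879 × 3.1 = 0.87469
(3) 1.06 × 0.741 × 1.22 = 0.95826
Highest is cycle (3) at 0.9583 (≤1, no arbitrage).

0.9583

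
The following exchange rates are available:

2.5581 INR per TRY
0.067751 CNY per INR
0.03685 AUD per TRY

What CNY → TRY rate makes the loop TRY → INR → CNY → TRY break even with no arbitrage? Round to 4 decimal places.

Known legs of the cycle: 2.5581 × 0.067751 = 0.1733138331
For no arbitrage the full-cycle product must be 1, so the missing rate is 1 / 0.1733138331 ≈ 5.769880.

5.7699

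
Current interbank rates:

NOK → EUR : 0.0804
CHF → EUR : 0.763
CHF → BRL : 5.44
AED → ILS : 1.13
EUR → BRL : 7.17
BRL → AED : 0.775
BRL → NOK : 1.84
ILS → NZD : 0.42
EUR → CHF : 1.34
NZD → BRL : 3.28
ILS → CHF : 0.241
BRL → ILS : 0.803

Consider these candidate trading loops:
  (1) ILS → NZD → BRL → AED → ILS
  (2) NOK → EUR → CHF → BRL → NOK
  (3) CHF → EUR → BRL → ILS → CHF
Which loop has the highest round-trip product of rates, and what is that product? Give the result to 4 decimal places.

(1) 0.42 × 3.28 × 0.775 × 1.13 = 1.20643
(2) 0.0804 × 1.34 × 5.44 × 1.84 = 1.07839
(3) 0.763 × 7.17 × 0.803 × 0.241 = 1.05871
Highest is cycle (1) at 1.2064 (>1, arbitrage).

1.2064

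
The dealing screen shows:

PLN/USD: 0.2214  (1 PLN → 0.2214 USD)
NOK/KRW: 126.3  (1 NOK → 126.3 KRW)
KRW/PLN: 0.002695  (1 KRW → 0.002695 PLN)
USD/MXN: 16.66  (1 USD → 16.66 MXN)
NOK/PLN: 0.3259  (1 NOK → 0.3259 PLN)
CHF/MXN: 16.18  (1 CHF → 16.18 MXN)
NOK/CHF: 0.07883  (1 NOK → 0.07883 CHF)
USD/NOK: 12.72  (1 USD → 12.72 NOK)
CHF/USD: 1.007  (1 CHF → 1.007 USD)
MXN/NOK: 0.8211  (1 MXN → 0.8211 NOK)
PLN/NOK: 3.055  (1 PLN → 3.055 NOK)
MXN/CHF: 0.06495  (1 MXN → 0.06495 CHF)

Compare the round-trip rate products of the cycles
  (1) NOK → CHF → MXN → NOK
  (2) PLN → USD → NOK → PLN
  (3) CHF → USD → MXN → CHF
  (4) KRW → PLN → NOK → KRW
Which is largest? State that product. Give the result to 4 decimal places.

(1) 0.07883 × 16.18 × 0.8211 = 1.04729
(2) 0.2214 × 12.72 × 0.3259 = 0.91780
(3) 1.007 × 16.66 × 0.06495 = 1.08964
(4) 0.002695 × 3.055 × 126.3 = 1.03986
Highest is cycle (3) at 1.0896 (>1, arbitrage).

1.0896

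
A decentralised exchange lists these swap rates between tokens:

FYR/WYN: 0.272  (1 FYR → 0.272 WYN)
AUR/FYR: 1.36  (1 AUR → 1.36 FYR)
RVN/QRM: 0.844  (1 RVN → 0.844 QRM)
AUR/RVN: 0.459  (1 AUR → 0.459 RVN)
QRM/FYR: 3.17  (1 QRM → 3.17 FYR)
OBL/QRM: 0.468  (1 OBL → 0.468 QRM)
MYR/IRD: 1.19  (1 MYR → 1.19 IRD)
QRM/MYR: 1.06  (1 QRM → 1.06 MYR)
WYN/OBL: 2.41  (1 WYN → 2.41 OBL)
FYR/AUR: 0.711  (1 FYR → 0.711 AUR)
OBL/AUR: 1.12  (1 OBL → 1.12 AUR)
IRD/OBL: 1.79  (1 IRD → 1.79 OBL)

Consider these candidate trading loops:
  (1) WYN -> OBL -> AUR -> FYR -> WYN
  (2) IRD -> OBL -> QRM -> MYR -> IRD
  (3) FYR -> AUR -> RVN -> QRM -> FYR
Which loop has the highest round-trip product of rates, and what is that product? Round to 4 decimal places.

1.0567

(1) 2.41 × 1.12 × 1.36 × 0.272 = 0.99849
(2) 1.79 × 0.468 × 1.06 × 1.19 = 1.05670
(3) 0.711 × 0.459 × 0.844 × 3.17 = 0.87314
Highest is cycle (2) at 1.0567 (>1, arbitrage).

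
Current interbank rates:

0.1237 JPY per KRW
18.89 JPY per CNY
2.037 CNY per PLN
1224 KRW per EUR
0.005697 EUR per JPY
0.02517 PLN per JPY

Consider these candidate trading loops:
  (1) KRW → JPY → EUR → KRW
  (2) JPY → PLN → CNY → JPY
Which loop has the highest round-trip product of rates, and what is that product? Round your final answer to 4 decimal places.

(1) 0.1237 × 0.005697 × 1224 = 0.86258
(2) 0.02517 × 2.037 × 18.89 = 0.96851
Highest is cycle (2) at 0.9685 (≤1, no arbitrage).

0.9685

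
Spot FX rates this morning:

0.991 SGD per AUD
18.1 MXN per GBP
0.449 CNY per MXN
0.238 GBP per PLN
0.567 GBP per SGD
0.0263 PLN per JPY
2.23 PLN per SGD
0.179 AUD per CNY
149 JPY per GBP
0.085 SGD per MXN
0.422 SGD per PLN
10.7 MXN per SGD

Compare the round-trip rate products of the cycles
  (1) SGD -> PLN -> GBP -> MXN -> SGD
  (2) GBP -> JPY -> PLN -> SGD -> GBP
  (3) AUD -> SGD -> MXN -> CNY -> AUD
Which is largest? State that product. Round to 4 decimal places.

(1) 2.23 × 0.238 × 18.1 × 0.085 = 0.81654
(2) 149 × 0.0263 × 0.422 × 0.567 = 0.93764
(3) 0.991 × 10.7 × 0.449 × 0.179 = 0.85223
Highest is cycle (2) at 0.9376 (≤1, no arbitrage).

0.9376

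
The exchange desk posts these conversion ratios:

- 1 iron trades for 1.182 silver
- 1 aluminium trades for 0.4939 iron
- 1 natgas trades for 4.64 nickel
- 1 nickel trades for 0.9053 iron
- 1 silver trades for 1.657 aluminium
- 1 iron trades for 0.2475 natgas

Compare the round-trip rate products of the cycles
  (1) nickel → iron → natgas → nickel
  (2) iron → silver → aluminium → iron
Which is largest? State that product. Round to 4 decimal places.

(1) 0.9053 × 0.2475 × 4.64 = 1.03965
(2) 1.182 × 1.657 × 0.4939 = 0.96734
Highest is cycle (1) at 1.0396 (>1, arbitrage).

1.0396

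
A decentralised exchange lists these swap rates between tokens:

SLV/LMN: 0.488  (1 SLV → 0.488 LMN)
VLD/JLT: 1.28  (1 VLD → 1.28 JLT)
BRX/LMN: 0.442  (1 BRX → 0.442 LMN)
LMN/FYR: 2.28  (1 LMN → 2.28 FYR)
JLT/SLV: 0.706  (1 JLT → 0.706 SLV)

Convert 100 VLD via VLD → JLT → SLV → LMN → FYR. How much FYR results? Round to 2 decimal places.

100.55

100 VLD × 1.28 = 128 JLT
128 JLT × 0.706 = 90.368 SLV
90.368 SLV × 0.488 = 44.099584 LMN
44.099584 LMN × 2.28 = 100.54705152 FYR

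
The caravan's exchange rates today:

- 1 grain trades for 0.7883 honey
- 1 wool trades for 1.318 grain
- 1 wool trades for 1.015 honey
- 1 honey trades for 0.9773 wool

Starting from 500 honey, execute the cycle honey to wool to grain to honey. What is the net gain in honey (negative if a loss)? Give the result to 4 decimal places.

7.6973

500 honey × 0.9773 = 488.65 wool
488.65 wool × 1.318 = 644.0407 grain
644.0407 grain × 0.7883 = 507.69728381 honey
Net change: 507.69728381 − 500 = 7.69728381 honey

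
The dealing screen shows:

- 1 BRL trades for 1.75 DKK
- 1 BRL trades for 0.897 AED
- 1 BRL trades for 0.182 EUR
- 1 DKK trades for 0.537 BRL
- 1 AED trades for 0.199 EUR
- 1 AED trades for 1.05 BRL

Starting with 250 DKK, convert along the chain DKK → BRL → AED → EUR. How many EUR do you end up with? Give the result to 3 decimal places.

250 DKK × 0.537 = 134.25 BRL
134.25 BRL × 0.897 = 120.42225 AED
120.42225 AED × 0.199 = 23.96402775 EUR

23.964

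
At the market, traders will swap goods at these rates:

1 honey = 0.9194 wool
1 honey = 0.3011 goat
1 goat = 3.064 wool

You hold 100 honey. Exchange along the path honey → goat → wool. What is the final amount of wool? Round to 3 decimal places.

92.257

100 honey × 0.3011 = 30.11 goat
30.11 goat × 3.064 = 92.25704 wool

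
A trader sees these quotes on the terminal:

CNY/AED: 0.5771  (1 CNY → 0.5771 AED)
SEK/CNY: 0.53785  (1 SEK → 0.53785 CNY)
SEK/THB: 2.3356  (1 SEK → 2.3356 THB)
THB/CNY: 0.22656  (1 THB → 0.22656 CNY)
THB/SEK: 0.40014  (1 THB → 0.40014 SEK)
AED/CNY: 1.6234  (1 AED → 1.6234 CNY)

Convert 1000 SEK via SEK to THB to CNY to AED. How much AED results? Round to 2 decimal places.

1000 SEK × 2.3356 = 2335.6 THB
2335.6 THB × 0.22656 = 529.153536 CNY
529.153536 CNY × 0.5771 = 305.3745056256 AED

305.37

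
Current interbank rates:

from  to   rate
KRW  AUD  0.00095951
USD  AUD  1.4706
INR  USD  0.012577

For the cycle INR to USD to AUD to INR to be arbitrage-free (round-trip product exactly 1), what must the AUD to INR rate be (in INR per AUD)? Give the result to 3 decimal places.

Known legs of the cycle: 0.012577 × 1.4706 = 0.0184957362
For no arbitrage the full-cycle product must be 1, so the missing rate is 1 / 0.0184957362 ≈ 54.06652.

54.067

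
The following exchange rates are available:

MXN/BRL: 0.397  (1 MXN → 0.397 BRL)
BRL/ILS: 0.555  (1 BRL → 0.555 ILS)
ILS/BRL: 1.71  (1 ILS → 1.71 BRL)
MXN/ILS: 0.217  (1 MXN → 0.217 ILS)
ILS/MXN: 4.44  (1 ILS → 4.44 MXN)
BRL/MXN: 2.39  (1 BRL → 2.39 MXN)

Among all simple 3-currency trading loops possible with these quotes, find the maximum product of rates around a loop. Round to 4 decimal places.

ILS→MXN→BRL→ILS: 4.44 × 0.397 × 0.555 = 0.97829
ILS→BRL→MXN→ILS: 1.71 × 2.39 × 0.217 = 0.88686
Maximum is ILS→MXN→BRL→ILS at 0.9783; no arbitrage — every cycle loses value.

0.9783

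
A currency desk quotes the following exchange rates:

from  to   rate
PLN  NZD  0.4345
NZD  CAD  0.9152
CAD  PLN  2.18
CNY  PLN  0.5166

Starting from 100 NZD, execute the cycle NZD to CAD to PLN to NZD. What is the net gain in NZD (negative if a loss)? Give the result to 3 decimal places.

100 NZD × 0.9152 = 91.52 CAD
91.52 CAD × 2.18 = 199.5136 PLN
199.5136 PLN × 0.4345 = 86.6886592 NZD
Net change: 86.6886592 − 100 = -13.3113408 NZD

-13.311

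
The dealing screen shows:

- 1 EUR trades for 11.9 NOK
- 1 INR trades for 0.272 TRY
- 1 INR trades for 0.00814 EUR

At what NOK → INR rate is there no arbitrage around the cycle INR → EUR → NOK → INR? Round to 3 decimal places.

10.324

Known legs of the cycle: 0.00814 × 11.9 = 0.096866
For no arbitrage the full-cycle product must be 1, so the missing rate is 1 / 0.096866 ≈ 10.32354.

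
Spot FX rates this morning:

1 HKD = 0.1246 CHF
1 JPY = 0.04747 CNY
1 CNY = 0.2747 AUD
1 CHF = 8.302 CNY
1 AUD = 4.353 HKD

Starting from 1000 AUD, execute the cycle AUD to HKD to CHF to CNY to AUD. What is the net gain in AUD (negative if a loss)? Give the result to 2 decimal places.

236.94

1000 AUD × 4.353 = 4353 HKD
4353 HKD × 0.1246 = 542.3838 CHF
542.3838 CHF × 8.302 = 4502.8703076 CNY
4502.8703076 CNY × 0.2747 = 1236.93847349772 AUD
Net change: 1236.93847349772 − 1000 = 236.93847349772 AUD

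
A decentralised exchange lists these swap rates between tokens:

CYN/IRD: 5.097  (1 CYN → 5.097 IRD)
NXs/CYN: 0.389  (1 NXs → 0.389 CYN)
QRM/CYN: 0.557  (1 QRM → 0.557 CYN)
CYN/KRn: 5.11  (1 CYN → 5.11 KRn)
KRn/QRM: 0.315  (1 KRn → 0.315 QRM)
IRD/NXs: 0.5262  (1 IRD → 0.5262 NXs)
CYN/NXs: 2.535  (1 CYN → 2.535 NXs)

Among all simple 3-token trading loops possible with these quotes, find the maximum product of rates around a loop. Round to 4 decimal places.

1.0433

NXs→CYN→IRD→NXs: 0.389 × 5.097 × 0.5262 = 1.04331
CYN→KRn→QRM→CYN: 5.11 × 0.315 × 0.557 = 0.89658
Maximum is NXs→CYN→IRD→NXs at 1.0433; arbitrage exists.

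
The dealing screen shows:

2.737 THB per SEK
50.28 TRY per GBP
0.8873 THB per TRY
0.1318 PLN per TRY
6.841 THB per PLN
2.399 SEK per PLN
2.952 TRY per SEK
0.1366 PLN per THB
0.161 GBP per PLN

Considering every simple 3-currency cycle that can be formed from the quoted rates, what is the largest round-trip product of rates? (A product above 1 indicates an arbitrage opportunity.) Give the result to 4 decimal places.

1.0669

PLN→GBP→TRY→PLN: 0.161 × 50.28 × 0.1318 = 1.06693
PLN→SEK→TRY→PLN: 2.399 × 2.952 × 0.1318 = 0.93339
PLN→SEK→THB→PLN: 2.399 × 2.737 × 0.1366 = 0.89692
Maximum is PLN→GBP→TRY→PLN at 1.0669; arbitrage exists.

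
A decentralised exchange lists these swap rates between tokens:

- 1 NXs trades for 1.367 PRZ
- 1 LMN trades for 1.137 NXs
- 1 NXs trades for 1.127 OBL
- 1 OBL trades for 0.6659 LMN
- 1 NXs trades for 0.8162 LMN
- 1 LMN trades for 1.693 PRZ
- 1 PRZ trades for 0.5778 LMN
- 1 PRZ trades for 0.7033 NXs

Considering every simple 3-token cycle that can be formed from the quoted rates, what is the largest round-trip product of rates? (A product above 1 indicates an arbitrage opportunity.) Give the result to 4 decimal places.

0.9718

PRZ→NXs→LMN→PRZ: 0.7033 × 0.8162 × 1.693 = 0.97184
PRZ→LMN→NXs→PRZ: 0.5778 × 1.137 × 1.367 = 0.89806
NXs→OBL→LMN→NXs: 1.127 × 0.6659 × 1.137 = 0.85328
Maximum is PRZ→NXs→LMN→PRZ at 0.9718; no arbitrage — every cycle loses value.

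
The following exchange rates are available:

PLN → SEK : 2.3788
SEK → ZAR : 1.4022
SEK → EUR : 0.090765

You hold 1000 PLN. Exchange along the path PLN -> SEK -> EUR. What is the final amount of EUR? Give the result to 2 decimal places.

1000 PLN × 2.3788 = 2378.8 SEK
2378.8 SEK × 0.090765 = 215.911782 EUR

215.91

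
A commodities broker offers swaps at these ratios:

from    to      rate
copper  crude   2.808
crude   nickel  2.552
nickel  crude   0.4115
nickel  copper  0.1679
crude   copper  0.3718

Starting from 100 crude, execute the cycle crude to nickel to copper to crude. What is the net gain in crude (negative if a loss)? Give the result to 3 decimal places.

100 crude × 2.552 = 255.2 nickel
255.2 nickel × 0.1679 = 42.84808 copper
42.84808 copper × 2.808 = 120.31740864 crude
Net change: 120.31740864 − 100 = 20.31740864 crude

20.317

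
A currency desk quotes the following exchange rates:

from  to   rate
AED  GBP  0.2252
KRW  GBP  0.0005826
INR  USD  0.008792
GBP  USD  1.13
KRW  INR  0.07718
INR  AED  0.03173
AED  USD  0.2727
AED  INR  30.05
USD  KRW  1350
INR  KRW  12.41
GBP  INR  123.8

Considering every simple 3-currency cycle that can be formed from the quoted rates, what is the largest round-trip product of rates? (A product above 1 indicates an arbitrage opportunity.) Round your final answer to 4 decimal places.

0.9161

KRW→INR→USD→KRW: 0.07718 × 0.008792 × 1350 = 0.91606
KRW→GBP→INR→KRW: 0.0005826 × 123.8 × 12.41 = 0.89508
KRW→GBP→USD→KRW: 0.0005826 × 1.13 × 1350 = 0.88876
INR→AED→GBP→INR: 0.03173 × 0.2252 × 123.8 = 0.88462
Maximum is KRW→INR→USD→KRW at 0.9161; no arbitrage — every cycle loses value.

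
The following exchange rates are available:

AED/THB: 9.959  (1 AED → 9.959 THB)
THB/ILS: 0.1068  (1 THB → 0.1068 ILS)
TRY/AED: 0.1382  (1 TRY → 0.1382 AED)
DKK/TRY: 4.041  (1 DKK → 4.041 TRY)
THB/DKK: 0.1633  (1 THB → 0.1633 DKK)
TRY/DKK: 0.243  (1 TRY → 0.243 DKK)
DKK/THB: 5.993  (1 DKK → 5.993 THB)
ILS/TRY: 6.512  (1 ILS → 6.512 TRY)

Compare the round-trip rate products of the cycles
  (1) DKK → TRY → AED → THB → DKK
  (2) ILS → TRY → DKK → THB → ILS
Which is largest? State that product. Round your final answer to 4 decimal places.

1.0128

(1) 4.041 × 0.1382 × 9.959 × 0.1633 = 0.90824
(2) 6.512 × 0.243 × 5.993 × 0.1068 = 1.01283
Highest is cycle (2) at 1.0128 (>1, arbitrage).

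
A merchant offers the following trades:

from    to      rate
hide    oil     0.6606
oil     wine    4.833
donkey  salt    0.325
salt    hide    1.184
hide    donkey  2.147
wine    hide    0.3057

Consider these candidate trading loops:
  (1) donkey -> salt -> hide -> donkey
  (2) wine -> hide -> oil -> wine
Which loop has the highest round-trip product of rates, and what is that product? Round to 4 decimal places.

0.9760

(1) 0.325 × 1.184 × 2.147 = 0.82617
(2) 0.3057 × 0.6606 × 4.833 = 0.97600
Highest is cycle (2) at 0.9760 (≤1, no arbitrage).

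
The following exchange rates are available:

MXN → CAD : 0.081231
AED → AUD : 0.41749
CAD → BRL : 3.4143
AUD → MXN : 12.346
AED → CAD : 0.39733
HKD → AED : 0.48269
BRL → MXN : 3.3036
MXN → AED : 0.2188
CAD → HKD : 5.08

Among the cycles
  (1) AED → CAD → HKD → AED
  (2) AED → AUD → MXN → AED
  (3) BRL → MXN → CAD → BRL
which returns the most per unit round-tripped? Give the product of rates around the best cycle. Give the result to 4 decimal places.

(1) 0.39733 × 5.08 × 0.48269 = 0.97428
(2) 0.41749 × 12.346 × 0.2188 = 1.12777
(3) 3.3036 × 0.081231 × 3.4143 = 0.91624
Highest is cycle (2) at 1.1278 (>1, arbitrage).

1.1278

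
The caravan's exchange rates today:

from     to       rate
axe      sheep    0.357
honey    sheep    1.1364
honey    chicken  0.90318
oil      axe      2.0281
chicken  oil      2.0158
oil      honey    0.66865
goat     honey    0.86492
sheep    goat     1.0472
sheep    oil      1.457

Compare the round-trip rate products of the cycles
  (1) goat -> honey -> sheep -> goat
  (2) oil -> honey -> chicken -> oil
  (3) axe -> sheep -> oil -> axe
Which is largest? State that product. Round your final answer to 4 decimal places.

(1) 0.86492 × 1.1364 × 1.0472 = 1.02929
(2) 0.66865 × 0.90318 × 2.0158 = 1.21736
(3) 0.357 × 1.457 × 2.0281 = 1.05491
Highest is cycle (2) at 1.2174 (>1, arbitrage).

1.2174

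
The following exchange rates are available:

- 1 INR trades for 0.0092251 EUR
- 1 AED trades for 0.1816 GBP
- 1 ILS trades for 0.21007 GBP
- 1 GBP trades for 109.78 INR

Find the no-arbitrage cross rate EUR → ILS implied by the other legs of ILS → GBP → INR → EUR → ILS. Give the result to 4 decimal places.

Known legs of the cycle: 0.21007 × 109.78 × 0.0092251 = 0.21274450158346
For no arbitrage the full-cycle product must be 1, so the missing rate is 1 / 0.21274450158346 ≈ 4.700474.

4.7005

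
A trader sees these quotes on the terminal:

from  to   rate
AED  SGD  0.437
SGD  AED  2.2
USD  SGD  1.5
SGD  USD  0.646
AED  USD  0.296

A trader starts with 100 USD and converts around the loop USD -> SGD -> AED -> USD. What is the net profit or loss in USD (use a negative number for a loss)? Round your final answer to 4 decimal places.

100 USD × 1.5 = 150 SGD
150 SGD × 2.2 = 330 AED
330 AED × 0.296 = 97.68 USD
Net change: 97.68 − 100 = -2.32 USD

-2.3200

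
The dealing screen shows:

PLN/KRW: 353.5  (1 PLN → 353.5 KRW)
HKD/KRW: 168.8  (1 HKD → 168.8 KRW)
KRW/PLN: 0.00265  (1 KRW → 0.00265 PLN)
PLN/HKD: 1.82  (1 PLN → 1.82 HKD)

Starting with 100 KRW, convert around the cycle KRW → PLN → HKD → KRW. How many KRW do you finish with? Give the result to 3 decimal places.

81.412

100 KRW × 0.00265 = 0.265 PLN
0.265 PLN × 1.82 = 0.4823 HKD
0.4823 HKD × 168.8 = 81.41224 KRW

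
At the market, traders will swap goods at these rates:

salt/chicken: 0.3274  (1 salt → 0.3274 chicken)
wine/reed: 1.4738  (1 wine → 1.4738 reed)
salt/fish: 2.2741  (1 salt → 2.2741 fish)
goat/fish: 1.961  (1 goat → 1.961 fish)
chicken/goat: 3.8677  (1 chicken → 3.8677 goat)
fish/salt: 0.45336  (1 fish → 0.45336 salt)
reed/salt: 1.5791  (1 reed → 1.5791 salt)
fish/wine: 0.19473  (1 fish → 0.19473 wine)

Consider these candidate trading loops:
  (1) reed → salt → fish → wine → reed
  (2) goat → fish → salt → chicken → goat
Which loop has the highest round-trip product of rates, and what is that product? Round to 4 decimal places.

1.1258

(1) 1.5791 × 2.2741 × 0.19473 × 1.4738 = 1.03060
(2) 1.961 × 0.45336 × 0.3274 × 3.8677 = 1.12578
Highest is cycle (2) at 1.1258 (>1, arbitrage).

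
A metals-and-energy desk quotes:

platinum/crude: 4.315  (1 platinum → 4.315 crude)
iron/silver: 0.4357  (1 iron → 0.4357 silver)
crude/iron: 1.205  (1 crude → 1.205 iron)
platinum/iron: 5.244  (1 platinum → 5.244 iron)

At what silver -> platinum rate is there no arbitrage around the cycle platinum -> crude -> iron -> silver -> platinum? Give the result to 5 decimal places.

0.44141

Known legs of the cycle: 4.315 × 1.205 × 0.4357 = 2.2654548275
For no arbitrage the full-cycle product must be 1, so the missing rate is 1 / 2.2654548275 ≈ 0.4414125.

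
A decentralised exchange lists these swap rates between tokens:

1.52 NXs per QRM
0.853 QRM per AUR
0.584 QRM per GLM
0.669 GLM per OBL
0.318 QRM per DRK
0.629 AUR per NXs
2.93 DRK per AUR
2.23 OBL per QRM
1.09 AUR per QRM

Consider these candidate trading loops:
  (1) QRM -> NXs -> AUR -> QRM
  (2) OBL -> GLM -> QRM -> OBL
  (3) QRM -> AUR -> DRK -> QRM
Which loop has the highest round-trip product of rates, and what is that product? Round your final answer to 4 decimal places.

1.0156

(1) 1.52 × 0.629 × 0.853 = 0.81554
(2) 0.669 × 0.584 × 2.23 = 0.87125
(3) 1.09 × 2.93 × 0.318 = 1.01560
Highest is cycle (3) at 1.0156 (>1, arbitrage).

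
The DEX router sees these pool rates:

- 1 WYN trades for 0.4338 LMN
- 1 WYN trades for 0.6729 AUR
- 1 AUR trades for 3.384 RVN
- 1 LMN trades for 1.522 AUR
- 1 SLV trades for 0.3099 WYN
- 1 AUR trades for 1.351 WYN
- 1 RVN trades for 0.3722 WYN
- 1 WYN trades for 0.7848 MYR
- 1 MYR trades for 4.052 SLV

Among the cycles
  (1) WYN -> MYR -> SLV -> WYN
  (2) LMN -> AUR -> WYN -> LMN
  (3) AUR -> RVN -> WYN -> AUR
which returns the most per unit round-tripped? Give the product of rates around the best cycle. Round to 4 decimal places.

0.9855

(1) 0.7848 × 4.052 × 0.3099 = 0.98548
(2) 1.522 × 1.351 × 0.4338 = 0.89199
(3) 3.384 × 0.3722 × 0.6729 = 0.84753
Highest is cycle (1) at 0.9855 (≤1, no arbitrage).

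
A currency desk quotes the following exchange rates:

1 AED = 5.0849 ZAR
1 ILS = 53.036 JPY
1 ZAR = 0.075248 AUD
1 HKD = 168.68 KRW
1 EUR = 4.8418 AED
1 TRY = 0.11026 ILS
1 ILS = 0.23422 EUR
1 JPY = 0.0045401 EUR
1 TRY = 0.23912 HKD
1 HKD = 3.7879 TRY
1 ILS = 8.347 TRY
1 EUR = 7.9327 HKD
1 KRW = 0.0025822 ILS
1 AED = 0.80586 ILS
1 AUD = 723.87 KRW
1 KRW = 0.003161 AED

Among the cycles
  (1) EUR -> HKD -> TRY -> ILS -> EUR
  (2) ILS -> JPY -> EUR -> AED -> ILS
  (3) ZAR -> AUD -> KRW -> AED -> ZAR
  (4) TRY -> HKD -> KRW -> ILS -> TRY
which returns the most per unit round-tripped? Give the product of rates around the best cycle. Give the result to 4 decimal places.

0.9395

(1) 7.9327 × 3.7879 × 0.11026 × 0.23422 = 0.77600
(2) 53.036 × 0.0045401 × 4.8418 × 0.80586 = 0.93951
(3) 0.075248 × 723.87 × 0.003161 × 5.0849 = 0.87551
(4) 0.23912 × 168.68 × 0.0025822 × 8.347 = 0.86936
Highest is cycle (2) at 0.9395 (≤1, no arbitrage).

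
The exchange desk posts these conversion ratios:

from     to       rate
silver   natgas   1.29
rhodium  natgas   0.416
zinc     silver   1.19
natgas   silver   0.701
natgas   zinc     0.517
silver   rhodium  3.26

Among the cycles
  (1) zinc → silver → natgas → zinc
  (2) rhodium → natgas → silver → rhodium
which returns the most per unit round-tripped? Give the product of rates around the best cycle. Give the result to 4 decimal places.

(1) 1.19 × 1.29 × 0.517 = 0.79365
(2) 0.416 × 0.701 × 3.26 = 0.95067
Highest is cycle (2) at 0.9507 (≤1, no arbitrage).

0.9507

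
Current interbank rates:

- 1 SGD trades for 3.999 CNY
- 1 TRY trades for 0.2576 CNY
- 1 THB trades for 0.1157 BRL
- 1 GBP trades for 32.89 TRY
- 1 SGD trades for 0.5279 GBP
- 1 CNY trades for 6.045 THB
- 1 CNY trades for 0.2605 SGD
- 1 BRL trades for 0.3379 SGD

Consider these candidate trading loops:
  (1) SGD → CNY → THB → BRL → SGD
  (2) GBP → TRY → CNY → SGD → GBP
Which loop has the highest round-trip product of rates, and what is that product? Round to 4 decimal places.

(1) 3.999 × 6.045 × 0.1157 × 0.3379 = 0.94508
(2) 32.89 × 0.2576 × 0.2605 × 0.5279 = 1.16512
Highest is cycle (2) at 1.1651 (>1, arbitrage).

1.1651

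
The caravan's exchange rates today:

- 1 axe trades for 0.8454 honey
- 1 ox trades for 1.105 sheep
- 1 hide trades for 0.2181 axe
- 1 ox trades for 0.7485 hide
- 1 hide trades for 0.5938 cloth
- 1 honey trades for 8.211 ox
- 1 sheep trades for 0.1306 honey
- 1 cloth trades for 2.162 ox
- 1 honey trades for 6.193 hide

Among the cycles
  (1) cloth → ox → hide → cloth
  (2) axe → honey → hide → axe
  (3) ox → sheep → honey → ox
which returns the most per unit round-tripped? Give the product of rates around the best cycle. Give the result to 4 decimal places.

1.1850

(1) 2.162 × 0.7485 × 0.5938 = 0.96092
(2) 0.8454 × 6.193 × 0.2181 = 1.14188
(3) 1.105 × 0.1306 × 8.211 = 1.18495
Highest is cycle (3) at 1.1850 (>1, arbitrage).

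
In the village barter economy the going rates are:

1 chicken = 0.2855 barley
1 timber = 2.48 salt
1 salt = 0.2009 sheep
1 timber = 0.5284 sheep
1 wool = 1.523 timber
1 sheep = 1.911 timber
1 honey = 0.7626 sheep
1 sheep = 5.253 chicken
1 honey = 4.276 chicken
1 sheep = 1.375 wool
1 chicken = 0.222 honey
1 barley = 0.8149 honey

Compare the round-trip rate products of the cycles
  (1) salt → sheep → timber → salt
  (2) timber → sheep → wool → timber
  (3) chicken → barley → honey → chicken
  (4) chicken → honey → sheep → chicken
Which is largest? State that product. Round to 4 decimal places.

1.1065

(1) 0.2009 × 1.911 × 2.48 = 0.95212
(2) 0.5284 × 1.375 × 1.523 = 1.10654
(3) 0.2855 × 0.8149 × 4.276 = 0.99483
(4) 0.222 × 0.7626 × 5.253 = 0.88932
Highest is cycle (2) at 1.1065 (>1, arbitrage).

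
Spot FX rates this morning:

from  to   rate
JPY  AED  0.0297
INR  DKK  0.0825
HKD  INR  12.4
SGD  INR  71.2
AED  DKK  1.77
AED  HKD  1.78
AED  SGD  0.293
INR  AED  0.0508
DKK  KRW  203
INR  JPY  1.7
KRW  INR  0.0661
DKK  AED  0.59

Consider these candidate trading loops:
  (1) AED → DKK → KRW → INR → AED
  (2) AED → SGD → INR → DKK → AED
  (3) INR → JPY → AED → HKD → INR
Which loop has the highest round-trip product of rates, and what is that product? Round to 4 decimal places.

1.2065

(1) 1.77 × 203 × 0.0661 × 0.0508 = 1.20652
(2) 0.293 × 71.2 × 0.0825 × 0.59 = 1.01544
(3) 1.7 × 0.0297 × 1.78 × 12.4 = 1.11442
Highest is cycle (1) at 1.2065 (>1, arbitrage).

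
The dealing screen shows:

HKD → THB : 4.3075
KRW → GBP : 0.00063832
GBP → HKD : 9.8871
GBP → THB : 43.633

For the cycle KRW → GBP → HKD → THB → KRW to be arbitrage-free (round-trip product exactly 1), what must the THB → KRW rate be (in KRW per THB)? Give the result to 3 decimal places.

Known legs of the cycle: 0.00063832 × 9.8871 × 4.3075 = 0.02718520829214
For no arbitrage the full-cycle product must be 1, so the missing rate is 1 / 0.02718520829214 ≈ 36.78471.

36.785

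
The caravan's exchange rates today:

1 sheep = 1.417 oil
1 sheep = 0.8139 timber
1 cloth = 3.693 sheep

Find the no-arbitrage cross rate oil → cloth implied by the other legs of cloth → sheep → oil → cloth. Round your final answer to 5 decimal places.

0.19110

Known legs of the cycle: 3.693 × 1.417 = 5.232981
For no arbitrage the full-cycle product must be 1, so the missing rate is 1 / 5.232981 ≈ 0.1910957.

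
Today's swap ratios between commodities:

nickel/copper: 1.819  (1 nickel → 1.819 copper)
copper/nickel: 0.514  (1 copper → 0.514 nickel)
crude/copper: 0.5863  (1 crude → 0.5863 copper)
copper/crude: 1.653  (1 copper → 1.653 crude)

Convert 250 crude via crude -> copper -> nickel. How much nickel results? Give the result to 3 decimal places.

75.340

250 crude × 0.5863 = 146.575 copper
146.575 copper × 0.514 = 75.33955 nickel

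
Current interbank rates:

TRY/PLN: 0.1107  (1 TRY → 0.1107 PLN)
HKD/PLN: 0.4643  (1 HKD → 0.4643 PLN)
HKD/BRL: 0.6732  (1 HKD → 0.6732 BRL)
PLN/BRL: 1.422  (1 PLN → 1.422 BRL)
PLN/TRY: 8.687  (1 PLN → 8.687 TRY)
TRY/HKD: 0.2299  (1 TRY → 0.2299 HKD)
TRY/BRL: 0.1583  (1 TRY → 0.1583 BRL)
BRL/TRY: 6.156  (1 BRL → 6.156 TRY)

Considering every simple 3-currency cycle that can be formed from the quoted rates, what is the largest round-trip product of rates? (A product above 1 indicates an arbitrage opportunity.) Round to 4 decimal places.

0.9690

TRY→PLN→BRL→TRY: 0.1107 × 1.422 × 6.156 = 0.96905
TRY→HKD→BRL→TRY: 0.2299 × 0.6732 × 6.156 = 0.95276
TRY→HKD→PLN→TRY: 0.2299 × 0.4643 × 8.687 = 0.92727
Maximum is TRY→PLN→BRL→TRY at 0.9690; no arbitrage — every cycle loses value.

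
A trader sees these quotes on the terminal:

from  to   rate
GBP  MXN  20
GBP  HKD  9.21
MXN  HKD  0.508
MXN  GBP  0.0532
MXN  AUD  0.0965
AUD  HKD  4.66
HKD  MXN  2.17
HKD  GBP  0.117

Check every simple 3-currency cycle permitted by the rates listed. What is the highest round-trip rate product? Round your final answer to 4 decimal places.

HKD→GBP→MXN→HKD: 0.117 × 20 × 0.508 = 1.18872
HKD→MXN→GBP→HKD: 2.17 × 0.0532 × 9.21 = 1.06324
HKD→MXN→AUD→HKD: 2.17 × 0.0965 × 4.66 = 0.97583
Maximum is HKD→GBP→MXN→HKD at 1.1887; arbitrage exists.

1.1887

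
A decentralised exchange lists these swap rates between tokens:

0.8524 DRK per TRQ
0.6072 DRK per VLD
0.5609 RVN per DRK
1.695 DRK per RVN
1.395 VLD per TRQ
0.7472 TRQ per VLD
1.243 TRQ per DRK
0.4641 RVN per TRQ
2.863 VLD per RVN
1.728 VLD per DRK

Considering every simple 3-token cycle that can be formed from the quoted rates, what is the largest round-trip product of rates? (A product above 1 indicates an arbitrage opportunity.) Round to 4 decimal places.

1.1006

TRQ→DRK→VLD→TRQ: 0.8524 × 1.728 × 0.7472 = 1.10059
TRQ→VLD→DRK→TRQ: 1.395 × 0.6072 × 1.243 = 1.05288
RVN→VLD→TRQ→RVN: 2.863 × 0.7472 × 0.4641 = 0.99282
RVN→DRK→TRQ→RVN: 1.695 × 1.243 × 0.4641 = 0.97781
RVN→VLD→DRK→RVN: 2.863 × 0.6072 × 0.5609 = 0.97508
Maximum is TRQ→DRK→VLD→TRQ at 1.1006; arbitrage exists.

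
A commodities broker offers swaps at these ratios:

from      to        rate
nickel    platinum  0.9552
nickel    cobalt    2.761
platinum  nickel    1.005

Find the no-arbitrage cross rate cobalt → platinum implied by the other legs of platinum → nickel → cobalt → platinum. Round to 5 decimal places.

Known legs of the cycle: 1.005 × 2.761 = 2.774805
For no arbitrage the full-cycle product must be 1, so the missing rate is 1 / 2.774805 ≈ 0.3603857.

0.36039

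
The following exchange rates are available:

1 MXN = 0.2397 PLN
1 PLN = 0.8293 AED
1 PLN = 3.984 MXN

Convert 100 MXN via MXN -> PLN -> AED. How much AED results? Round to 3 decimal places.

19.878

100 MXN × 0.2397 = 23.97 PLN
23.97 PLN × 0.8293 = 19.878321 AED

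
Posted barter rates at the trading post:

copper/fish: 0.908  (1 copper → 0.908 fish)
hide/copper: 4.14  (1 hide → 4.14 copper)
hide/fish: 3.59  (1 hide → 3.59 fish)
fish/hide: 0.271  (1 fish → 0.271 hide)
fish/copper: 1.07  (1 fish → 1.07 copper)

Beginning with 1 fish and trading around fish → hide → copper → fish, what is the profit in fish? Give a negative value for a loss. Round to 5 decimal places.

1 fish × 0.271 = 0.271 hide
0.271 hide × 4.14 = 1.12194 copper
1.12194 copper × 0.908 = 1.01872152 fish
Net change: 1.01872152 − 1 = 0.01872152 fish

0.01872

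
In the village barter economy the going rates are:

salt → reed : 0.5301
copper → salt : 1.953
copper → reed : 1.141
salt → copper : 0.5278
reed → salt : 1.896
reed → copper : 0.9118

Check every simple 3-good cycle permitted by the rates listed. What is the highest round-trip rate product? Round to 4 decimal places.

1.1418

copper→reed→salt→copper: 1.141 × 1.896 × 0.5278 = 1.14181
copper→salt→reed→copper: 1.953 × 0.5301 × 0.9118 = 0.94397
Maximum is copper→reed→salt→copper at 1.1418; arbitrage exists.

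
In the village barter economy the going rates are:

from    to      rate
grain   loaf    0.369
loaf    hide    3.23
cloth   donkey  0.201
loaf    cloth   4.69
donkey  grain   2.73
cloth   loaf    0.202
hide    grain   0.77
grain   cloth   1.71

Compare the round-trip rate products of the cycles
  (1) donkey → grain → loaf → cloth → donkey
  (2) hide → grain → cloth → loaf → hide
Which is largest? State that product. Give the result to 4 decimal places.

(1) 2.73 × 0.369 × 4.69 × 0.201 = 0.94964
(2) 0.77 × 1.71 × 0.202 × 3.23 = 0.85909
Highest is cycle (1) at 0.9496 (≤1, no arbitrage).

0.9496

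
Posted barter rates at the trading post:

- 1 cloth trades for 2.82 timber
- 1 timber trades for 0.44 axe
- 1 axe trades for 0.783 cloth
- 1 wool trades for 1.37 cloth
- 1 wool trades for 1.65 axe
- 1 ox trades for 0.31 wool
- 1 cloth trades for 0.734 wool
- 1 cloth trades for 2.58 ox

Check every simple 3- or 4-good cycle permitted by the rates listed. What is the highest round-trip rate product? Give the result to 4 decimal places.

wool→cloth→ox→wool: 1.37 × 2.58 × 0.31 = 1.09573
wool→axe→cloth→ox→wool: 1.65 × 0.783 × 2.58 × 0.31 = 1.03330
axe→cloth→timber→axe: 0.783 × 2.82 × 0.44 = 0.97155
wool→axe→cloth→wool: 1.65 × 0.783 × 0.734 = 0.94829
Maximum is wool→cloth→ox→wool at 1.0957; arbitrage exists.

1.0957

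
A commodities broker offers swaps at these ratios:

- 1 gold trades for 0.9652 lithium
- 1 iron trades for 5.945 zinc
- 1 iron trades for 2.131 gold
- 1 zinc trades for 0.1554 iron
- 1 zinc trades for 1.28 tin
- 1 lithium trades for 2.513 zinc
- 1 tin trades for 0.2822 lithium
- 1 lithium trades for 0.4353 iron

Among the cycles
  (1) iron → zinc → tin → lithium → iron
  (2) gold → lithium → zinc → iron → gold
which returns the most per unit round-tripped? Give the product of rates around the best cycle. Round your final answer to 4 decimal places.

0.9348

(1) 5.945 × 1.28 × 0.2822 × 0.4353 = 0.93478
(2) 0.9652 × 2.513 × 0.1554 × 2.131 = 0.80324
Highest is cycle (1) at 0.9348 (≤1, no arbitrage).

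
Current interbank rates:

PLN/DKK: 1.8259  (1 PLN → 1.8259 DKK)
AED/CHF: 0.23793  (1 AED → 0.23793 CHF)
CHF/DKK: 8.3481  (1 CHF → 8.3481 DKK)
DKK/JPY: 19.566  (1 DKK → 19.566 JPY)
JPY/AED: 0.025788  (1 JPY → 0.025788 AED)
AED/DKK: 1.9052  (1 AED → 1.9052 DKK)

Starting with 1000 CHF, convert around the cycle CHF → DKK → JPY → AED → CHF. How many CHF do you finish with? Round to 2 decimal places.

1002.20

1000 CHF × 8.3481 = 8348.1 DKK
8348.1 DKK × 19.566 = 163338.9246 JPY
163338.9246 JPY × 0.025788 = 4212.1841875848 AED
4212.1841875848 AED × 0.23793 = 1002.204983752051464 CHF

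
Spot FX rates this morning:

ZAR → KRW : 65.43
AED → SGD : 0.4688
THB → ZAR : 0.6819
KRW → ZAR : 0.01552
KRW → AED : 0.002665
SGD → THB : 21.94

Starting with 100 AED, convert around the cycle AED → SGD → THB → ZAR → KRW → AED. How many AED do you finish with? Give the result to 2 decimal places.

122.30

100 AED × 0.4688 = 46.88 SGD
46.88 SGD × 21.94 = 1028.5472 THB
1028.5472 THB × 0.6819 = 701.36633568 ZAR
701.36633568 ZAR × 65.43 = 45890.3993435424 KRW
45890.3993435424 KRW × 0.002665 = 122.297914250540496 AED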